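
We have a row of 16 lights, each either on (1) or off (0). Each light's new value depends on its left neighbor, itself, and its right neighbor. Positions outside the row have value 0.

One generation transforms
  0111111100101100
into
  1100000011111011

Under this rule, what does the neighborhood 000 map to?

1

At position 15 the neighborhood is 000; the next row has 1 there.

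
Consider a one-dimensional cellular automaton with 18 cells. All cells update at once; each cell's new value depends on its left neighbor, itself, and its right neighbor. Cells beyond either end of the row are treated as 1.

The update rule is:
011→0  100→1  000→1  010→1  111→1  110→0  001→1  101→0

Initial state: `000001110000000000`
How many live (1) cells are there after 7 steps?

17

111110101111111111
111100100111111111
111011111011111111
110001110001111111
101110101110111111
000100100100011111
111111111111101111
count of 1: 17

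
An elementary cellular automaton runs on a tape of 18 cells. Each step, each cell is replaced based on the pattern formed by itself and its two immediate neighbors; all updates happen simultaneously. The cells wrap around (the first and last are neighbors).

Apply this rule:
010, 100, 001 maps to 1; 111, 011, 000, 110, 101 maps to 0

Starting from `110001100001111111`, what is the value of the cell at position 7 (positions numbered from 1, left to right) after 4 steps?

0

001010010010000000
011011111111000000
100000000000100000
110000000001110001
position 7 holds 0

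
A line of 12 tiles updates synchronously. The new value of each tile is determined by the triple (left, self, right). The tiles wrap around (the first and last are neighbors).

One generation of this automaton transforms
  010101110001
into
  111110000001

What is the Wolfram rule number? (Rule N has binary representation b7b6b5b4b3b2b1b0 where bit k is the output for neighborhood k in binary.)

36

position 6: 111 → 0  (bit 7 = 0)
position 7: 110 → 0  (bit 6 = 0)
position 0: 101 → 1  (bit 5 = 1)
position 8: 100 → 0  (bit 4 = 0)
position 5: 011 → 0  (bit 3 = 0)
position 1: 010 → 1  (bit 2 = 1)
position 10: 001 → 0  (bit 1 = 0)
position 9: 000 → 0  (bit 0 = 0)
bits b7..b0 = 00100100 = 36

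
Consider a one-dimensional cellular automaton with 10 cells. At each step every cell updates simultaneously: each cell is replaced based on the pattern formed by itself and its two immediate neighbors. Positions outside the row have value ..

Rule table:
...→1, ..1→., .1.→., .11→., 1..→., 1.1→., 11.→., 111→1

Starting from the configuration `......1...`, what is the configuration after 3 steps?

step 1: 11111...11
step 2: .111..1...
step 3: ..1.....11

..1.....11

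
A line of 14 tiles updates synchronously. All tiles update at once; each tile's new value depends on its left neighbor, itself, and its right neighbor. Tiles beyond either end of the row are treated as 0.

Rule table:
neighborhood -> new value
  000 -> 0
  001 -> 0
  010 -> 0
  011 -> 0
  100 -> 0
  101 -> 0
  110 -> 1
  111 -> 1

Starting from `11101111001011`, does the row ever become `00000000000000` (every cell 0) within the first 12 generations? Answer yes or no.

yes

generation 1: 01100111000001
generation 2: 00100011000000
generation 3: 00000001000000
generation 4: 00000000000000
all cells are 0 at generation 4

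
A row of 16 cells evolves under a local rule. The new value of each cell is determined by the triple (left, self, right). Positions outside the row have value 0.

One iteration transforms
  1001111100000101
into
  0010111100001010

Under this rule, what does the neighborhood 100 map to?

At position 1 the neighborhood is 100; the next row has 0 there.

0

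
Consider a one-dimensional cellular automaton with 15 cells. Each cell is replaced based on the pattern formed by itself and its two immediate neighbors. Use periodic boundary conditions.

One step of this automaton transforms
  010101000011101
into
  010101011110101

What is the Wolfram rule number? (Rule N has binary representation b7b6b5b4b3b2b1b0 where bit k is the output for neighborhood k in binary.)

position 11: 111 → 0  (bit 7 = 0)
position 12: 110 → 1  (bit 6 = 1)
position 0: 101 → 0  (bit 5 = 0)
position 6: 100 → 0  (bit 4 = 0)
position 10: 011 → 1  (bit 3 = 1)
position 1: 010 → 1  (bit 2 = 1)
position 9: 001 → 1  (bit 1 = 1)
position 7: 000 → 1  (bit 0 = 1)
bits b7..b0 = 01001111 = 79

79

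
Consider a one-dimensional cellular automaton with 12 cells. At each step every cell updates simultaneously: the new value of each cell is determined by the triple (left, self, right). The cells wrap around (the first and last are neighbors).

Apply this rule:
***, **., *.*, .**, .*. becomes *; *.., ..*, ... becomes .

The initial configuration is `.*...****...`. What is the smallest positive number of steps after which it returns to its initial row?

.*...****...

1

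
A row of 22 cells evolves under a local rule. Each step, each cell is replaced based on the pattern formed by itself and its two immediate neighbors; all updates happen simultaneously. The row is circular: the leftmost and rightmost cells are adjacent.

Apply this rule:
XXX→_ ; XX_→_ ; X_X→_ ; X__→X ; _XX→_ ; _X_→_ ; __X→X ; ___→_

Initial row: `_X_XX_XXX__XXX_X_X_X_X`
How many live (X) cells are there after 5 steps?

4

_________XX___________
________X__X__________
_______X_XX_X_________
______X______X________
_____X_X____X_X_______
count of X: 4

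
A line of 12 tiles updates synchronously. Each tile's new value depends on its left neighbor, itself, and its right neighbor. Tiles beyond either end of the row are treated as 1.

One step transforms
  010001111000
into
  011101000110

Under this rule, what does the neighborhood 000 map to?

1

At position 3 the neighborhood is 000; the next row has 1 there.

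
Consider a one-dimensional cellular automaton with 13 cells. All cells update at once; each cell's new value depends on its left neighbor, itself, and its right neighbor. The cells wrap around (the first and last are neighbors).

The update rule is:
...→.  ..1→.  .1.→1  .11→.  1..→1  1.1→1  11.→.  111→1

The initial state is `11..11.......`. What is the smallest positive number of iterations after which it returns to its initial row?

iteration 1: ..1...1......
iteration 2: ..11..11.....
iteration 3: ....1...1....
iteration 4: ....11..11...
iteration 5: ......1...1..
iteration 6: ......11..11.
iteration 7: ........1...1
iteration 8: 1.......11..1
iteration 9: .1........1..
iteration 10: .11.......11.
iteration 11: ...1........1
iteration 12: 1..11.......1
iteration 13: .1...1.......
iteration 14: .11..11......
iteration 15: ...1...1.....
iteration 16: ...11..11....
iteration 17: .....1...1...
iteration 18: .....11..11..
iteration 19: .......1...1.
iteration 20: .......11..11
iteration 21: 1........1...
iteration 22: 11.......11..
iteration 23: ..1........1.
iteration 24: ..11.......11
iteration 25: 1...1........
iteration 26: 11..11.......

26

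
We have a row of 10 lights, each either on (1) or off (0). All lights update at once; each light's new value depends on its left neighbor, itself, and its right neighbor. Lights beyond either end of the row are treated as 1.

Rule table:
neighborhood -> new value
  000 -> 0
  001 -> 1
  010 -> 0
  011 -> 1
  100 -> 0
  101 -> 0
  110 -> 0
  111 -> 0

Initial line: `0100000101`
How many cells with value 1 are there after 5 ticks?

4

0000001001
0000010011
0000100110
0001001100
0010011001
count of 1: 4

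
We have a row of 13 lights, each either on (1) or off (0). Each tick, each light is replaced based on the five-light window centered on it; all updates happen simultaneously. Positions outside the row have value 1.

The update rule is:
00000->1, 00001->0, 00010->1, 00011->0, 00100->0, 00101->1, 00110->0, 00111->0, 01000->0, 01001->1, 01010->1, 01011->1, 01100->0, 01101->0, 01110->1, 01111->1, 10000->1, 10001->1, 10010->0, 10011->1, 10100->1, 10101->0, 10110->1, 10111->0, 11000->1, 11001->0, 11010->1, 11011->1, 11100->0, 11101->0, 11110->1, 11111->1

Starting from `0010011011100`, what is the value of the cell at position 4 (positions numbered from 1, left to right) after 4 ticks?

tick 1: 0001100101001
tick 2: 1100000111110
tick 3: 1011100011101
tick 4: 0101011001010
position 4 holds 1

1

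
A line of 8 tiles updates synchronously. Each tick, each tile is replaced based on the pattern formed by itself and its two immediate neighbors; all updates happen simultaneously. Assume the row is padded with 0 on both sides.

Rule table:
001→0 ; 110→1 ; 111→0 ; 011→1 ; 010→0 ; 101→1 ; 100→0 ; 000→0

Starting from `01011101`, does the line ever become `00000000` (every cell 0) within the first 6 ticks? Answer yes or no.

tick 1: 00110110
tick 2: 00111110
tick 3: 00100010
tick 4: 00000000
all cells are 0 at tick 4

yes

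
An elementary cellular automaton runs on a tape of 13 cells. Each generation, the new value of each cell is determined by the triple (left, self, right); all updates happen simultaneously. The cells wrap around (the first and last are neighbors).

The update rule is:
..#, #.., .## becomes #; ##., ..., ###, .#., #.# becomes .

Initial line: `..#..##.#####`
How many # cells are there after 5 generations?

##.###..#....
#..#..##.#..#
.##.###...###
.#..#..#.##..
#.##.##..#.#.
count of #: 7

7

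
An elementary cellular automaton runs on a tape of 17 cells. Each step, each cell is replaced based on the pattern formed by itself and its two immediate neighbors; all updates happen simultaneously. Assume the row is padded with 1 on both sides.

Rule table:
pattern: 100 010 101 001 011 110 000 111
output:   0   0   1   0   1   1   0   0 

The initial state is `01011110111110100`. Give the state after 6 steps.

00000000000011000

step 1: 10110011100011000
step 2: 11110010100011000
step 3: 00010001000011000
step 4: 00000000000011000
step 5: 00000000000011000  (fixed point — unchanged through step 6)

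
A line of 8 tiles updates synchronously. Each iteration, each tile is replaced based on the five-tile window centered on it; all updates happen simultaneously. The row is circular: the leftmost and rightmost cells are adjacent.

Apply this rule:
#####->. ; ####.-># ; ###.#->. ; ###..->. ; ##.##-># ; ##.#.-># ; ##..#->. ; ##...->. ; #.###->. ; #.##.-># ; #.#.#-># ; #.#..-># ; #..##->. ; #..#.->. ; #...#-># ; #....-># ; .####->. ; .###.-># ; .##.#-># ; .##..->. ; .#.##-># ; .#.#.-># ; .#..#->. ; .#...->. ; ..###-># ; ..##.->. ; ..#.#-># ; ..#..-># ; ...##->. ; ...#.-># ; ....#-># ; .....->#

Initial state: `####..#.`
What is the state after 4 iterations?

..#...##
..#.#...
#####.##
...#.#..

...#.#..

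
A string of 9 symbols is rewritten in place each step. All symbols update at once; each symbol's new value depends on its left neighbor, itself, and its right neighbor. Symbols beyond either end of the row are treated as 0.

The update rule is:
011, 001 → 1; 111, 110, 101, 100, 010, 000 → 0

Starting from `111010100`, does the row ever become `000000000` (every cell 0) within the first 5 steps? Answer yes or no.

yes

100000000
000000000
all cells are 0 at step 2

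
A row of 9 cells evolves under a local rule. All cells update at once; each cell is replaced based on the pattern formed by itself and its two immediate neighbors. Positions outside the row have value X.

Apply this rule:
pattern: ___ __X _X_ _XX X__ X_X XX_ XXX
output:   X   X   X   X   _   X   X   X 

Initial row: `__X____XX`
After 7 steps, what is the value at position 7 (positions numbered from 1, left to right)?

_XX_XXXXX
XXXXXXXXX
XXXXXXXXX  (fixed point — unchanged through step 7)
position 7 holds X

X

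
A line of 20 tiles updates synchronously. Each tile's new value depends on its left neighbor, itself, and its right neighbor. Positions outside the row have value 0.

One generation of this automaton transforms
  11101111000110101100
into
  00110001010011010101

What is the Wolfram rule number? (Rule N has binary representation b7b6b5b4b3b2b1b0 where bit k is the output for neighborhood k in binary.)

97

position 1: 111 → 0  (bit 7 = 0)
position 2: 110 → 1  (bit 6 = 1)
position 3: 101 → 1  (bit 5 = 1)
position 8: 100 → 0  (bit 4 = 0)
position 0: 011 → 0  (bit 3 = 0)
position 14: 010 → 0  (bit 2 = 0)
position 10: 001 → 0  (bit 1 = 0)
position 9: 000 → 1  (bit 0 = 1)
bits b7..b0 = 01100001 = 97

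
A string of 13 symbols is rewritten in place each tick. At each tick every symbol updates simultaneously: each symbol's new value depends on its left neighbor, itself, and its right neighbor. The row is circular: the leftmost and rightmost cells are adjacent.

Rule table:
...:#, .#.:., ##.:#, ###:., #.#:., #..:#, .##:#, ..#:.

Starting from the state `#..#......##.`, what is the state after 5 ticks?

.#..#####.##.
..#.#...#.###
#....##...#.#
####.####...#
...#.#..###.#

...#.#..###.#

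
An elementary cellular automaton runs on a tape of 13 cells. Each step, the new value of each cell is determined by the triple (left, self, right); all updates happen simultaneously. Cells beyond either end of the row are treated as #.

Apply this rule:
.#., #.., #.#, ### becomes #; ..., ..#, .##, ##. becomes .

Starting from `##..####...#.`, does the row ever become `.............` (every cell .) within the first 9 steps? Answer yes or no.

no

#.#..##.#..##
.###...###..#
#.#.#...#.#..
.#####..####.
#.###.#..##.#
.#.#.###...#.
#####.#.#..##
####.#####..#
###.#.###.#..
step 9 is ###.#.###.#.., still not uniform .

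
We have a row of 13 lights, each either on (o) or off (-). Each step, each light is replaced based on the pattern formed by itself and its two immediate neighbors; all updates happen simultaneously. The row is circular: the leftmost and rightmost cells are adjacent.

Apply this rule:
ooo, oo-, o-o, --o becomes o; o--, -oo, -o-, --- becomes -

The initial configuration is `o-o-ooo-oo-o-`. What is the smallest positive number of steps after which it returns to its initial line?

-o-o-ooo-oo-o
o-o-o-ooo-oo-
-o-o-o-ooo-oo
o-o-o-o-ooo-o
oo-o-o-o-ooo-
-oo-o-o-o-ooo
o-oo-o-o-o-oo
oo-oo-o-o-o-o
ooo-oo-o-o-o-
-ooo-oo-o-o-o
o-ooo-oo-o-o-
-o-ooo-oo-o-o
o-o-ooo-oo-o-

13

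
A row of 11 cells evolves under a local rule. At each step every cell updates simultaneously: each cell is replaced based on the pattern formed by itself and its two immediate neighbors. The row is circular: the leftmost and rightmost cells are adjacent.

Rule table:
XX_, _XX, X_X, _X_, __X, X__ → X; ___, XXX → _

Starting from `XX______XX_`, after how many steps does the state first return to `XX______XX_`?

XXX____XXXX
__XX__XX___
_XXXXXXXX__
XX______XX_

4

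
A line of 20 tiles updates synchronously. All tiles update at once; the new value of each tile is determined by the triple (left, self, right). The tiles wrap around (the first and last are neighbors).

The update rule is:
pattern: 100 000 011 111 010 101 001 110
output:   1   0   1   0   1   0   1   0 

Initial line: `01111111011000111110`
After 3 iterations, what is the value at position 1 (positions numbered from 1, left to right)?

iteration 1: 11000000010101100001
iteration 2: 00100000110101010011
iteration 3: 11110001100101011110
position 1 holds 1

1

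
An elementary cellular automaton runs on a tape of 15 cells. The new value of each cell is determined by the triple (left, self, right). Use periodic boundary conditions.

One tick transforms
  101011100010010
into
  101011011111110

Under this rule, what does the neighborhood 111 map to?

At position 5 the neighborhood is 111; the next row has 1 there.

1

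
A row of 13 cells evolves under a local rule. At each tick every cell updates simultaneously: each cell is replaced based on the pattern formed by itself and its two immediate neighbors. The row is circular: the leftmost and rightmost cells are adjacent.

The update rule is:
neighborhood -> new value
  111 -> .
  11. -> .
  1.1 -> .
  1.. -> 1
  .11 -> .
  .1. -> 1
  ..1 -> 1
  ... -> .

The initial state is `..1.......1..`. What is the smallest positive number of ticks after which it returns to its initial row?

5

.111.....111.
1...1...1...1
.1.111.111.1.
11.........11
..1.......1..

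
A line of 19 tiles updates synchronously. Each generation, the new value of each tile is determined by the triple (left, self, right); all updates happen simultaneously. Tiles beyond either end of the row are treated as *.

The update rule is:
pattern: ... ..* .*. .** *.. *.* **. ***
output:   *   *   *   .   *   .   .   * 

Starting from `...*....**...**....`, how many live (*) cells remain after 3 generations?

9

********..***..****
*******.**.*.**.***
******.....*.....**
count of *: 9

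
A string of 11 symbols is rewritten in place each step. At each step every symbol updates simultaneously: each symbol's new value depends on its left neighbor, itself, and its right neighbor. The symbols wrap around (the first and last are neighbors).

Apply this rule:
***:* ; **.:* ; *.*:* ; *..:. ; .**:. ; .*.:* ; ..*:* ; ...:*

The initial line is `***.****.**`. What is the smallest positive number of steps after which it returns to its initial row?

11

step 1: ****.****.*
step 2: *****.****.
step 3: .*****.****
step 4: *.*****.***
step 5: **.*****.**
step 6: ***.*****.*
step 7: ****.*****.
step 8: .****.*****
step 9: *.****.****
step 10: **.****.***
step 11: ***.****.**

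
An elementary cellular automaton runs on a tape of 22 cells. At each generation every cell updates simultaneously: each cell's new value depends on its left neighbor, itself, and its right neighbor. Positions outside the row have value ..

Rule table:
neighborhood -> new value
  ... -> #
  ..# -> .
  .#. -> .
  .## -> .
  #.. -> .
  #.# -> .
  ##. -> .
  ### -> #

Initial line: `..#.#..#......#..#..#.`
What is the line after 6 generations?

.#..####..##..##......

#........####.........
..######..##..########
#..####........######.
....##..######..####..
###......####....##..#
.#..####..##..##......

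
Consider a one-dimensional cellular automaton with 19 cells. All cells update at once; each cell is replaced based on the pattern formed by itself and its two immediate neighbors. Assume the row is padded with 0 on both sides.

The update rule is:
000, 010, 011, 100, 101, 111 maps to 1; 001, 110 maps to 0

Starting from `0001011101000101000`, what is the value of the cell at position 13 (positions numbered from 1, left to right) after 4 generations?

1

1101111011110111111
1011110111101111110
1111101111011111101
1111011110111111011
position 13 holds 1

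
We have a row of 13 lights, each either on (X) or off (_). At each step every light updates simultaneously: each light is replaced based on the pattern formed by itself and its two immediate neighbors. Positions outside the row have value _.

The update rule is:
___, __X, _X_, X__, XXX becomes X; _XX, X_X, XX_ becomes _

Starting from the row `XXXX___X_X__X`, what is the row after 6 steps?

X_XXXXXXXXXXX

step 1: _XX_XXXX_XXXX
step 2: X____XX___XX_
step 3: XXXXX__XXX__X
step 4: _XXX_XX_X_XXX
step 5: X_X_____X__X_
step 6: X_XXXXXXXXXXX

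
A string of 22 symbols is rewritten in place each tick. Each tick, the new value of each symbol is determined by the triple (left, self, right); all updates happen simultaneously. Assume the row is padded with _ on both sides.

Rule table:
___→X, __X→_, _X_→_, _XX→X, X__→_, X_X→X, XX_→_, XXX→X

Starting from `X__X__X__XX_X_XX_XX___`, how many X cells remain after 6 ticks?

11

tick 1: _________X_X_XX_XX__XX
tick 2: XXXXXXXX__X_XX_XX___X_
tick 3: XXXXXXX____XX_XX__X___
tick 4: XXXXXX__XX_X_XX_____XX
tick 5: XXXXX___X_X_XX__XXX_X_
tick 6: XXXX__X__X_XX___XX_X__
count of X: 11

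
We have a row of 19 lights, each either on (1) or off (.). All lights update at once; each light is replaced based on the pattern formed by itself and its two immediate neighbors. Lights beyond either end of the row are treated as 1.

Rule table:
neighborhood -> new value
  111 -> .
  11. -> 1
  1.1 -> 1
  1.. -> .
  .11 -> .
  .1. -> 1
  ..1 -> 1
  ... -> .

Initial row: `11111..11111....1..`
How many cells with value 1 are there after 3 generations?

9

generation 1: ....1.1....1...11.1
generation 2: ...1111...11..1.11.
generation 3: ..1...1..1.1.111.11
count of 1: 9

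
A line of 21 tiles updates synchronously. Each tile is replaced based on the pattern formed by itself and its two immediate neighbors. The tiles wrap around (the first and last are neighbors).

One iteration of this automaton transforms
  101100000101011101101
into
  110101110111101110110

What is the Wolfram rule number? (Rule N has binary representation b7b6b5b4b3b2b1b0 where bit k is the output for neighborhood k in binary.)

position 14: 111 → 1  (bit 7 = 1)
position 0: 110 → 1  (bit 6 = 1)
position 1: 101 → 1  (bit 5 = 1)
position 4: 100 → 0  (bit 4 = 0)
position 2: 011 → 0  (bit 3 = 0)
position 9: 010 → 1  (bit 2 = 1)
position 8: 001 → 0  (bit 1 = 0)
position 5: 000 → 1  (bit 0 = 1)
bits b7..b0 = 11100101 = 229

229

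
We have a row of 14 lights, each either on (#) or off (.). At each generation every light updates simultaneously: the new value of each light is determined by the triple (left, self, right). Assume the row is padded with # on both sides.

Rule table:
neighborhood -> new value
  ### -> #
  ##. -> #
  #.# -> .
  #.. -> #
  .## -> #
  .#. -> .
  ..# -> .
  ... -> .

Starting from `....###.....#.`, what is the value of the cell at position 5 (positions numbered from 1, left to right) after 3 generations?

#...####......
##..#####.....
###.######....
position 5 holds #

#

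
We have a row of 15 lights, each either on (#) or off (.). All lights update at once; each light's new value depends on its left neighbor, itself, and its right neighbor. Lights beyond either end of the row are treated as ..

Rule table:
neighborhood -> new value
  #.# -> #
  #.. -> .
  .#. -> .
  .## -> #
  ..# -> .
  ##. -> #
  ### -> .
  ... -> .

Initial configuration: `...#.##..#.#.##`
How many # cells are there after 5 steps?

....###...#.###
....#.#....##.#
.....#.....###.
...........#.#.
............#..
count of #: 1

1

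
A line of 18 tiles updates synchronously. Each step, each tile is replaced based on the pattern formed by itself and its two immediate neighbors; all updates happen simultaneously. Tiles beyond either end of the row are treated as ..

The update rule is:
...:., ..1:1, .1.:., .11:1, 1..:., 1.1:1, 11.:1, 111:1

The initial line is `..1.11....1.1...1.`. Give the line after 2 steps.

.1.111...1.1...1..
1.1111..1.1...1...

1.1111..1.1...1...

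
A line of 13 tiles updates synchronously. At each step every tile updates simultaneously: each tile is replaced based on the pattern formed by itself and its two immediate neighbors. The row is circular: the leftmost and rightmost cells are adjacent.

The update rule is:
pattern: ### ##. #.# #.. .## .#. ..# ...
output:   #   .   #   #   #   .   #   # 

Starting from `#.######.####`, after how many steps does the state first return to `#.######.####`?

13

.######.#####
######.#####.
#####.#####.#
####.#####.##
###.#####.###
##.#####.####
#.#####.#####
.#####.######
#####.######.
####.######.#
###.######.##
##.######.###
#.######.####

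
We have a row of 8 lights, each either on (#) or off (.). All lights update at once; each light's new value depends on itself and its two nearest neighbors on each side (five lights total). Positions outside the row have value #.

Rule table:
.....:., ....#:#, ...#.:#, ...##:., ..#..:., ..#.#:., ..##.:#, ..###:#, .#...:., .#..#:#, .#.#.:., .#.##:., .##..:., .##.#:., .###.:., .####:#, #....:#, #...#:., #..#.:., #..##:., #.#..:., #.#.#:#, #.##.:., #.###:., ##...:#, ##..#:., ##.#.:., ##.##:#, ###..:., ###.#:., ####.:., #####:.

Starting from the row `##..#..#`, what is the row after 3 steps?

.....#.#
##.##...
..#..#..

..#..#..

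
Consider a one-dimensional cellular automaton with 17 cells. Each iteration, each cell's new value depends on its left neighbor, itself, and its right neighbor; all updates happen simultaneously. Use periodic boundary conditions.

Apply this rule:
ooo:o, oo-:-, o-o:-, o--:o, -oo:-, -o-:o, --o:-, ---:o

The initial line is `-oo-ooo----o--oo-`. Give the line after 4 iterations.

-o-o-----oo-oooo-

iteration 1: -----o-ooo-oo---o
iteration 2: oooo-o--o----oo-o
iteration 3: ooo--oo-oooo-----
iteration 4: -o-o-----oo-oooo-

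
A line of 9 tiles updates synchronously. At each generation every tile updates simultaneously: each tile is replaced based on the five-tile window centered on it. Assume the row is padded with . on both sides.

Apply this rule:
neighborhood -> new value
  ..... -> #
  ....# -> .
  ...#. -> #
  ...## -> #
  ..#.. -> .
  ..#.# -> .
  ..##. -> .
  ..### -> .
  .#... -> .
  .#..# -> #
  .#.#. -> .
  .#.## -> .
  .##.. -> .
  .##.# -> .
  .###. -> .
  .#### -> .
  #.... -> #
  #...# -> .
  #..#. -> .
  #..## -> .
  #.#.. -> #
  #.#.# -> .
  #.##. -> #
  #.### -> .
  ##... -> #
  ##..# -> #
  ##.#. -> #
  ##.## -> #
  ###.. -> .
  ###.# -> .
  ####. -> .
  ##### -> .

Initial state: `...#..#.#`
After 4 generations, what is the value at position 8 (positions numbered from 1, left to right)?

#

#.#.#...#
....#..#.
##.#.#...
..#..#.##
position 8 holds #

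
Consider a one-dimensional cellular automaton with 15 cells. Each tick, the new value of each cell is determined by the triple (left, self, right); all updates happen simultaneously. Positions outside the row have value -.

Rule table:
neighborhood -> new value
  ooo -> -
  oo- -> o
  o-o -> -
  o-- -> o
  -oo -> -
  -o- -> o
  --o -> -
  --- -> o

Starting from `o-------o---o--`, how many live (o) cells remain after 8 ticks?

tick 1: ooooooo-ooo-ooo
tick 2: ------o---o---o
tick 3: ooooo-ooo-ooo-o
tick 4: ----o---o---o-o
tick 5: ooo-ooo-ooo-o-o
tick 6: --o---o---o-o-o
tick 7: o-ooo-ooo-o-o-o
tick 8: o---o---o-o-o-o
count of o: 6

6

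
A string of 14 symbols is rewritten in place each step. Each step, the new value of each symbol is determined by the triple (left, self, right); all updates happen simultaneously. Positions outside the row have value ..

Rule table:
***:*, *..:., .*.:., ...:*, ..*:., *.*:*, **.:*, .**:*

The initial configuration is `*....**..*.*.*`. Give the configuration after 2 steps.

*.*****.*..*..

..**.**...*.*.
*.*****.*..*..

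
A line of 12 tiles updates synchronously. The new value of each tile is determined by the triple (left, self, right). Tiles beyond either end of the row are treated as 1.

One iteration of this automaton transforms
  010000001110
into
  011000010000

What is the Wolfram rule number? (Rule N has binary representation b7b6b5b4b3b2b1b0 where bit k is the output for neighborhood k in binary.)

position 9: 111 → 0  (bit 7 = 0)
position 10: 110 → 0  (bit 6 = 0)
position 0: 101 → 0  (bit 5 = 0)
position 2: 100 → 1  (bit 4 = 1)
position 8: 011 → 0  (bit 3 = 0)
position 1: 010 → 1  (bit 2 = 1)
position 7: 001 → 1  (bit 1 = 1)
position 3: 000 → 0  (bit 0 = 0)
bits b7..b0 = 00010110 = 22

22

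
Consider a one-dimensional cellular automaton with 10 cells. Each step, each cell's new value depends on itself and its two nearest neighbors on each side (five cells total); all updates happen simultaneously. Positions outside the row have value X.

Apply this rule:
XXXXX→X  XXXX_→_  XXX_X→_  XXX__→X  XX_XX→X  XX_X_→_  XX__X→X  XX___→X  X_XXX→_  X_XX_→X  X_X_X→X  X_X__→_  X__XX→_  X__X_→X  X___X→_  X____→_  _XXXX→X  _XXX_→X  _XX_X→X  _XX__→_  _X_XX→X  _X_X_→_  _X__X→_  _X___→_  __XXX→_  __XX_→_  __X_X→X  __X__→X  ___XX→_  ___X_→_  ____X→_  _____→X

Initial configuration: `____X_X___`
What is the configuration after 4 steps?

X_X__XX_X_

step 1: X___X_____
step 2: XX__X__X__
step 3: _XXXX_XX__
step 4: X_X__XX_X_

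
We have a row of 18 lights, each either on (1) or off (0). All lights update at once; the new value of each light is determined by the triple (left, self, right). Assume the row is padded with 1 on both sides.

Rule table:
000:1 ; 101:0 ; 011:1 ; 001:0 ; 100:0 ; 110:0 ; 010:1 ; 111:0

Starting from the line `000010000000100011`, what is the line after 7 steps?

011010111110101010
010010100000101010
010010101110101010
010010101000101010
010010101010101010
010010101010101010  (fixed point — unchanged through step 7)

010010101010101010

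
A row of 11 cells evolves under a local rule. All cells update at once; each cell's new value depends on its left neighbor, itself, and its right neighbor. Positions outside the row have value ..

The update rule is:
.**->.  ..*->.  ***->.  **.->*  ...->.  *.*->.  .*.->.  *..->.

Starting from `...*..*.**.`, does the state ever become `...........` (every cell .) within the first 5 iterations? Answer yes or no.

yes

.........*.
...........
all cells are . at iteration 2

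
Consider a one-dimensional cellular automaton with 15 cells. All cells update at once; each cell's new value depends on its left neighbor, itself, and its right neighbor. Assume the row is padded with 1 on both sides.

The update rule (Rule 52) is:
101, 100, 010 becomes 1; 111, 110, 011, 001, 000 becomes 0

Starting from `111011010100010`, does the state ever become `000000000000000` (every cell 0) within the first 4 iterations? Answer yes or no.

no

iteration 1: 000100111110011
iteration 2: 100110000001000
iteration 3: 010001000001100
iteration 4: 111001100000010
iteration 4 is 111001100000010, still not uniform 0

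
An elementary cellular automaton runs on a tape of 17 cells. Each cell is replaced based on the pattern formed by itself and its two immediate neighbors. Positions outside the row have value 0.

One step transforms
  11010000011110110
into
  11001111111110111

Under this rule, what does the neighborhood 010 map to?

0

At position 3 the neighborhood is 010; the next row has 0 there.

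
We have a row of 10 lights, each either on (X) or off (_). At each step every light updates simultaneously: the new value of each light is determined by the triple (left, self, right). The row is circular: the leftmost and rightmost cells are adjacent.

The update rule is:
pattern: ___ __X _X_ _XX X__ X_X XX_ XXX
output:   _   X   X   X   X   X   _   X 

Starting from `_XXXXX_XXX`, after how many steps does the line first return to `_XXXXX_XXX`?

XXXXX_XXX_
XXXX_XXX_X
XXX_XXX_XX
XX_XXX_XXX
X_XXX_XXXX
_XXX_XXXXX
XXX_XXXXX_
XX_XXXXX_X
X_XXXXX_XX
_XXXXX_XXX

10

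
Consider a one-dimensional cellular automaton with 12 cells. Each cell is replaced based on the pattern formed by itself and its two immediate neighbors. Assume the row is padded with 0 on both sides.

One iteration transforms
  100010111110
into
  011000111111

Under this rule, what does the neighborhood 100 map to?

1

At position 1 the neighborhood is 100; the next row has 1 there.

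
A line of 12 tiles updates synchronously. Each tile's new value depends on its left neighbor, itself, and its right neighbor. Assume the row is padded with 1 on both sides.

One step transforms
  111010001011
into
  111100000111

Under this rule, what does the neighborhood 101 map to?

1

At position 3 the neighborhood is 101; the next row has 1 there.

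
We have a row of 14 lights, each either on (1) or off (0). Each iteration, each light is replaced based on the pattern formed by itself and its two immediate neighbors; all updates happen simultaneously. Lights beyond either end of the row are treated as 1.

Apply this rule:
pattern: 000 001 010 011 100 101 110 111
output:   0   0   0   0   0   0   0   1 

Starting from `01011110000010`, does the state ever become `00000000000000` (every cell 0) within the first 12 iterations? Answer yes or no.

00001100000000
00000000000000
all cells are 0 at iteration 2

yes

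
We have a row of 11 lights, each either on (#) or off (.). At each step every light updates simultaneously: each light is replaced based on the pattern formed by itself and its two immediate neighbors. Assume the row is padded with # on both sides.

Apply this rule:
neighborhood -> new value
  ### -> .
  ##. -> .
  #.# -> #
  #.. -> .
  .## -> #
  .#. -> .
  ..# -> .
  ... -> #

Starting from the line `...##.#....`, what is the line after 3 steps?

.#.#..#..##

step 1: .#.#.#..##.
step 2: #.#.#...#.#
step 3: .#.#..#..##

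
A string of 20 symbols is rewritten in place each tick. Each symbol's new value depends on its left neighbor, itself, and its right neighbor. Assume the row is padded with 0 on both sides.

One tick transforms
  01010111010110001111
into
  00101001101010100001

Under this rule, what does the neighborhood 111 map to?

0

At position 6 the neighborhood is 111; the next row has 0 there.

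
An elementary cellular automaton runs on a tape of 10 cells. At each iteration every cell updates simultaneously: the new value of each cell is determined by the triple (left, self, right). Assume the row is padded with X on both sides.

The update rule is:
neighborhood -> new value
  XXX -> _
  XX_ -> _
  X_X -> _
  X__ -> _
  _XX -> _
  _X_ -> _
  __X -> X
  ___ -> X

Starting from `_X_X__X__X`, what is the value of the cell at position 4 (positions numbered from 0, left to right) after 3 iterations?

_

iteration 1: _____X__X_
iteration 2: _XXXX__X__
iteration 3: ______X__X
position 4 holds _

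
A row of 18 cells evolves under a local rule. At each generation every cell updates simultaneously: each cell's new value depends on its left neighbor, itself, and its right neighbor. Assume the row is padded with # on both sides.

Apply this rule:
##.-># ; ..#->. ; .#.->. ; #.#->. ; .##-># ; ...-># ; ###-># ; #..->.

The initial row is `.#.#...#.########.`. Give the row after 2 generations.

.....#...########.
.###...#.########.

.###...#.########.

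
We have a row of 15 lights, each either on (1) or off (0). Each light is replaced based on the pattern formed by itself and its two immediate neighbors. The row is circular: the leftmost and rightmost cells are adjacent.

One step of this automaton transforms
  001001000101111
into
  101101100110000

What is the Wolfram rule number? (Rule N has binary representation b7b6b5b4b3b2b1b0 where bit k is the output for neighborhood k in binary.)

52

position 12: 111 → 0  (bit 7 = 0)
position 14: 110 → 0  (bit 6 = 0)
position 10: 101 → 1  (bit 5 = 1)
position 0: 100 → 1  (bit 4 = 1)
position 11: 011 → 0  (bit 3 = 0)
position 2: 010 → 1  (bit 2 = 1)
position 1: 001 → 0  (bit 1 = 0)
position 7: 000 → 0  (bit 0 = 0)
bits b7..b0 = 00110100 = 52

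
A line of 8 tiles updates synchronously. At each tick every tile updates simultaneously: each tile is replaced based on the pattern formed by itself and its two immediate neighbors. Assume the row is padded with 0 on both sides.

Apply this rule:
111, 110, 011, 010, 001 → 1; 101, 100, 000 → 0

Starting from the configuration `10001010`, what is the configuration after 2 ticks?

tick 1: 10011010
tick 2: 10111010

10111010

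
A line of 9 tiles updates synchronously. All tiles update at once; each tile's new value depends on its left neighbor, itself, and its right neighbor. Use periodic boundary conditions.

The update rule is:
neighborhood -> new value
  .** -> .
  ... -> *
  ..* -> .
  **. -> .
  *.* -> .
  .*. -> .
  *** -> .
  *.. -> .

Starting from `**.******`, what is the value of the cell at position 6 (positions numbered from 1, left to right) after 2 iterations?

iteration 1: .........
iteration 2: *********
position 6 holds *

*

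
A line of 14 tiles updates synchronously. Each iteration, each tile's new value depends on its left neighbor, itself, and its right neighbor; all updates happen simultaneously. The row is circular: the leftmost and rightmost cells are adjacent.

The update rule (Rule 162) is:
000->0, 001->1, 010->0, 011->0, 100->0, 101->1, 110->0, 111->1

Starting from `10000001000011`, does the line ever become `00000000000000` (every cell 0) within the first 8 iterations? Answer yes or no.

no

00000010000101
00000100001010
00001000010100
00010000101000
00100001010000
01000010100000
10000101000000
00001010000001
iteration 8 is 00001010000001, still not uniform 0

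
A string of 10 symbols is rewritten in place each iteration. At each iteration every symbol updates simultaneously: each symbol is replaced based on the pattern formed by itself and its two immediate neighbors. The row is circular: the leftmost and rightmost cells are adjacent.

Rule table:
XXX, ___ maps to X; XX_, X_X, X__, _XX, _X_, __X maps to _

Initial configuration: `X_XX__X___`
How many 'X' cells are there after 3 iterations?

6

________X_
XXXXXXX___
_XXXXX__X_
count of X: 6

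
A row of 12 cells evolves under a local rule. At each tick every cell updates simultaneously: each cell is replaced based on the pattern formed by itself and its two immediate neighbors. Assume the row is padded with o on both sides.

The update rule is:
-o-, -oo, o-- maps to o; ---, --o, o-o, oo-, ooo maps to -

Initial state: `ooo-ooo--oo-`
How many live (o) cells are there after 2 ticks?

6

----o--o-o--
o---oo-o-oo-
count of o: 6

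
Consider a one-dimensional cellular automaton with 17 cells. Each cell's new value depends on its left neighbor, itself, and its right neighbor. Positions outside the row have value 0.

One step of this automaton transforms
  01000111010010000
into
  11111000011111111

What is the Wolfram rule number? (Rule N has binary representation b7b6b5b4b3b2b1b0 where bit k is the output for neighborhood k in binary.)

23

position 6: 111 → 0  (bit 7 = 0)
position 7: 110 → 0  (bit 6 = 0)
position 8: 101 → 0  (bit 5 = 0)
position 2: 100 → 1  (bit 4 = 1)
position 5: 011 → 0  (bit 3 = 0)
position 1: 010 → 1  (bit 2 = 1)
position 0: 001 → 1  (bit 1 = 1)
position 3: 000 → 1  (bit 0 = 1)
bits b7..b0 = 00010111 = 23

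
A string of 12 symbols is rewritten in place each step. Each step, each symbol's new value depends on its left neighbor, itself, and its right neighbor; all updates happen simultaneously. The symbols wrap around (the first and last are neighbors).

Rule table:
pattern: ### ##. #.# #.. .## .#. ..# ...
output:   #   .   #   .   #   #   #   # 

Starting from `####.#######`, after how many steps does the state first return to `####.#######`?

12

step 1: ###.########
step 2: ##.#########
step 3: #.##########
step 4: .###########
step 5: ###########.
step 6: ##########.#
step 7: #########.##
step 8: ########.###
step 9: #######.####
step 10: ######.#####
step 11: #####.######
step 12: ####.#######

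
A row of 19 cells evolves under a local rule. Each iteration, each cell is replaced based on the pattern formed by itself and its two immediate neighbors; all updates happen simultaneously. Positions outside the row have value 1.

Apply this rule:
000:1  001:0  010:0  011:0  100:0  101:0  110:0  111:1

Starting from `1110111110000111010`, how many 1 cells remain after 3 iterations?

7

iteration 1: 1100011100110010000
iteration 2: 1001001000000000110
iteration 3: 0000000011111110000
count of 1: 7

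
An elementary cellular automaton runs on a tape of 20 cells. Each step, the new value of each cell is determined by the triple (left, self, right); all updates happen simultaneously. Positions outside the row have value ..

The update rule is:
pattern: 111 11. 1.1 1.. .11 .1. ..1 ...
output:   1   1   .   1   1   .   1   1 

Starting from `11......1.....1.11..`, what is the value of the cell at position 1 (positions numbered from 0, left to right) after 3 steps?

11111111.11111..1111
11111111.11111111111
11111111.11111111111
position 1 holds 1

1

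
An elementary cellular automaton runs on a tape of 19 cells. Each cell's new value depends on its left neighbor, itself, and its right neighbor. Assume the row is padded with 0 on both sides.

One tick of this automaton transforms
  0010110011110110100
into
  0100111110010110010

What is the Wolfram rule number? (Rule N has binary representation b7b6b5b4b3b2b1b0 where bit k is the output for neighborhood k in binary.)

position 9: 111 → 0  (bit 7 = 0)
position 5: 110 → 1  (bit 6 = 1)
position 3: 101 → 0  (bit 5 = 0)
position 6: 100 → 1  (bit 4 = 1)
position 4: 011 → 1  (bit 3 = 1)
position 2: 010 → 0  (bit 2 = 0)
position 1: 001 → 1  (bit 1 = 1)
position 0: 000 → 0  (bit 0 = 0)
bits b7..b0 = 01011010 = 90

90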